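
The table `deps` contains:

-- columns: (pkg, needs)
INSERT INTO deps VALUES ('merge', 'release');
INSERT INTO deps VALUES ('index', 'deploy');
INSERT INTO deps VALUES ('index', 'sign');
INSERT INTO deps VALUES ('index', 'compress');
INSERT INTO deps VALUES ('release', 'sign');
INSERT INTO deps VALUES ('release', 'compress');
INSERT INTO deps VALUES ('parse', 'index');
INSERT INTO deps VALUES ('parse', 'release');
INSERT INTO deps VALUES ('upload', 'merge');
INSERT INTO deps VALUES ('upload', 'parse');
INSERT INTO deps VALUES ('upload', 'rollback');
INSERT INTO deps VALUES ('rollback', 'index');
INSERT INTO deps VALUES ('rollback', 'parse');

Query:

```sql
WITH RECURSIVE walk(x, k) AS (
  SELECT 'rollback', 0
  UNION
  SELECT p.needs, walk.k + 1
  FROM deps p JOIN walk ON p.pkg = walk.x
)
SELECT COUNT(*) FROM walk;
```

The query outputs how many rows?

11

Base: (rollback, k=0).
Iteration 1: edges from {rollback} -> (index, k=1), (parse, k=1).
Iteration 2: edges from {index,parse} -> (compress, k=2), (deploy, k=2), (index, k=2), (release, k=2), (sign, k=2).
Iteration 3: edges from {compress,deploy,index,release,sign} -> (compress, k=3), (deploy, k=3), (sign, k=3). [UNION drops 2 duplicate row(s)]
Iteration 4: no outgoing edges from {compress,deploy,sign}; recursion stops.
Total rows emitted: 11.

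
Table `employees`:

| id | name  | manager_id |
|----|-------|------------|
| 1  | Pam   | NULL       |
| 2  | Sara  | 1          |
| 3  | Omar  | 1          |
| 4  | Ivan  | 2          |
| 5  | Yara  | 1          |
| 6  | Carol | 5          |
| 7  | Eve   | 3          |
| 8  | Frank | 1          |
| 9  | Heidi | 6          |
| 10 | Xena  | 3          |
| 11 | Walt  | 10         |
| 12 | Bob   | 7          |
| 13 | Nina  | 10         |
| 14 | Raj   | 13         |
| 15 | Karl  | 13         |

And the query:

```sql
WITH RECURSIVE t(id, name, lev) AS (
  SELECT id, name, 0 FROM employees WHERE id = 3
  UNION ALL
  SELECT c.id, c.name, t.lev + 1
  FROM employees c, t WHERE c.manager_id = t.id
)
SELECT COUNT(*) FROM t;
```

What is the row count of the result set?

Base: id=3 (Omar) at lev 0.
Iteration 1: rows with manager_id in {3} -> Eve (id 7, lev 1), Xena (id 10, lev 1).
Iteration 2: rows with manager_id in {7,10} -> Walt (id 11, lev 2), Bob (id 12, lev 2), Nina (id 13, lev 2).
Iteration 3: rows with manager_id in {11,12,13} -> Raj (id 14, lev 3), Karl (id 15, lev 3).
Iteration 4: no rows with manager_id in {14,15}; recursion stops.
Total rows emitted: 8.

8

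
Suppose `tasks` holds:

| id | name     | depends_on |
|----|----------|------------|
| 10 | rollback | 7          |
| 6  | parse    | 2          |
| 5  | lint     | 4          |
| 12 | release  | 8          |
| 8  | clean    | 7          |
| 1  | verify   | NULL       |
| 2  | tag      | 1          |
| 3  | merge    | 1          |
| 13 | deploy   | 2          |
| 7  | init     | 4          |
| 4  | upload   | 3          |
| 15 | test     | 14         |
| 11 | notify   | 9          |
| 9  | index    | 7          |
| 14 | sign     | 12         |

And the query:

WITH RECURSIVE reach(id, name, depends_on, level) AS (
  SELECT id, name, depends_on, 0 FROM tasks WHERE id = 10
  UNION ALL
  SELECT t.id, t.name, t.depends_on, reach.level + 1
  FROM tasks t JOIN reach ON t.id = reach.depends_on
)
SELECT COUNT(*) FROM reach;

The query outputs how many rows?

Base: id=10 (rollback), depends_on=7, level 0.
Iteration 1: join on id=7 -> init (id 7, depends_on=4, level 1).
Iteration 2: join on id=4 -> upload (id 4, depends_on=3, level 2).
Iteration 3: join on id=3 -> merge (id 3, depends_on=1, level 3).
Iteration 4: join on id=1 -> verify (id 1, depends_on=NULL, level 4).
Iteration 5: depends_on is NULL; no match; recursion stops.
Total rows emitted: 5.

5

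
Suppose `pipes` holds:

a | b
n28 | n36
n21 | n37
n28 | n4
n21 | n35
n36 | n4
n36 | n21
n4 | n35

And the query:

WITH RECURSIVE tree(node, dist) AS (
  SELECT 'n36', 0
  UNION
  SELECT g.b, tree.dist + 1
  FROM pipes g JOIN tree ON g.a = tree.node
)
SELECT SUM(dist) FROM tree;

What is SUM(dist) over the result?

Base: (n36, dist=0).
Iteration 1: edges from {n36} -> (n21, dist=1), (n4, dist=1).
Iteration 2: edges from {n21,n4} -> (n35, dist=2), (n37, dist=2). [UNION drops 1 duplicate row(s)]
Iteration 3: no outgoing edges from {n35,n37}; recursion stops.
SUM(dist) = 0 + 1 + 1 + 2 + 2 = 6.

6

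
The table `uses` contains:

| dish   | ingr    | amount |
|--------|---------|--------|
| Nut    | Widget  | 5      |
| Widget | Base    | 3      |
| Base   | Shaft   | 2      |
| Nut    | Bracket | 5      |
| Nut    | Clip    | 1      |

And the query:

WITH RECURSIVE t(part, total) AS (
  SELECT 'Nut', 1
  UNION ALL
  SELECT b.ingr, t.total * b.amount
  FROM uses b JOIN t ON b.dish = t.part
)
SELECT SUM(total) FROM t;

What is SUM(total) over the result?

57

Base: (Nut, total=1).
Iteration 1: components of {Nut} -> Bracket = 1*5 = 5, Clip = 1*1 = 1, Widget = 1*5 = 5.
Iteration 2: components of {Bracket,Clip,Widget} -> Base = 5*3 = 15.
Iteration 3: components of {Base} -> Shaft = 15*2 = 30.
Iteration 4: no further components; recursion stops.
SUM(total) = 1 + 5 + 5 + 1 + 15 + 30 = 57.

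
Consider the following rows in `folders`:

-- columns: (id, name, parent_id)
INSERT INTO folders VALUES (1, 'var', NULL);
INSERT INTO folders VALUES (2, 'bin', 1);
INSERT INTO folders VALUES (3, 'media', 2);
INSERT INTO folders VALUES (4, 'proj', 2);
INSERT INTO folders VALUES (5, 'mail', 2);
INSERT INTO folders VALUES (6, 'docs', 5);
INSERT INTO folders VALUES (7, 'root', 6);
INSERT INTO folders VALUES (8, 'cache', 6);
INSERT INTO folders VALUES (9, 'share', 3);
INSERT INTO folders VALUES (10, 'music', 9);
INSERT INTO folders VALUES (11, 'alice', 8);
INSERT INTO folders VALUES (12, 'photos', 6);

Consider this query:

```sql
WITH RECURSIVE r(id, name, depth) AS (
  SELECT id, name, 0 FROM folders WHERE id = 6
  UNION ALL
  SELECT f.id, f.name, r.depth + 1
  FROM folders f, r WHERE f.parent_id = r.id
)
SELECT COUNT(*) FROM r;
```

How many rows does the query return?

Base: id=6 (docs) at depth 0.
Iteration 1: rows with parent_id in {6} -> root (id 7, depth 1), cache (id 8, depth 1), photos (id 12, depth 1).
Iteration 2: rows with parent_id in {7,8,12} -> alice (id 11, depth 2).
Iteration 3: no rows with parent_id in {11}; recursion stops.
Total rows emitted: 5.

5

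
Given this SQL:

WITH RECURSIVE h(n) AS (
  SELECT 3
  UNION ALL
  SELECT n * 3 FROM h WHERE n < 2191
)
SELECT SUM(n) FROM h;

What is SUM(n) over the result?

9840

Base: n=3.
Iteration 1: 3 < 2191 holds -> n = 3 * 3 = 9.
Iteration 2: 9 < 2191 holds -> n = 9 * 3 = 27.
Iteration 3: 27 < 2191 holds -> n = 27 * 3 = 81.
Iteration 4: 81 < 2191 holds -> n = 81 * 3 = 243.
Iteration 5: 243 < 2191 holds -> n = 243 * 3 = 729.
Iteration 6: 729 < 2191 holds -> n = 729 * 3 = 2187.
Iteration 7: 2187 < 2191 holds -> n = 2187 * 3 = 6561.
Iteration 8: 6561 < 2191 fails; recursion stops.
SUM(n) = 3 + 9 + 27 + 81 + 243 + 729 + 2187 + 6561 = 9840.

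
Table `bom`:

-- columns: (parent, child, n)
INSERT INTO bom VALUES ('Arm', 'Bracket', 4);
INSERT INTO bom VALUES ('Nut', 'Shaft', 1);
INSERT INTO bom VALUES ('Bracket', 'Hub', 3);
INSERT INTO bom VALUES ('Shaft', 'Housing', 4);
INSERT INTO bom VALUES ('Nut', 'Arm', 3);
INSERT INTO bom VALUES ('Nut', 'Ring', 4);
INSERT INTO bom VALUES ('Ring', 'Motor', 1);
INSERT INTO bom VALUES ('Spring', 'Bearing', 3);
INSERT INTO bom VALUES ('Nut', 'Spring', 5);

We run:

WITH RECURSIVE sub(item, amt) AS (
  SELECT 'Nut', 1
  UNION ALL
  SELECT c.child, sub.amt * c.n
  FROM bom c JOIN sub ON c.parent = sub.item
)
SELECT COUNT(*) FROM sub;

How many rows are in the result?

10

Base: (Nut, amt=1).
Iteration 1: components of {Nut} -> Arm = 1*3 = 3, Ring = 1*4 = 4, Shaft = 1*1 = 1, Spring = 1*5 = 5.
Iteration 2: components of {Arm,Ring,Shaft,Spring} -> Bearing = 5*3 = 15, Bracket = 3*4 = 12, Housing = 1*4 = 4, Motor = 4*1 = 4.
Iteration 3: components of {Bearing,Bracket,Housing,Motor} -> Hub = 12*3 = 36.
Iteration 4: no further components; recursion stops.
Total rows emitted: 10.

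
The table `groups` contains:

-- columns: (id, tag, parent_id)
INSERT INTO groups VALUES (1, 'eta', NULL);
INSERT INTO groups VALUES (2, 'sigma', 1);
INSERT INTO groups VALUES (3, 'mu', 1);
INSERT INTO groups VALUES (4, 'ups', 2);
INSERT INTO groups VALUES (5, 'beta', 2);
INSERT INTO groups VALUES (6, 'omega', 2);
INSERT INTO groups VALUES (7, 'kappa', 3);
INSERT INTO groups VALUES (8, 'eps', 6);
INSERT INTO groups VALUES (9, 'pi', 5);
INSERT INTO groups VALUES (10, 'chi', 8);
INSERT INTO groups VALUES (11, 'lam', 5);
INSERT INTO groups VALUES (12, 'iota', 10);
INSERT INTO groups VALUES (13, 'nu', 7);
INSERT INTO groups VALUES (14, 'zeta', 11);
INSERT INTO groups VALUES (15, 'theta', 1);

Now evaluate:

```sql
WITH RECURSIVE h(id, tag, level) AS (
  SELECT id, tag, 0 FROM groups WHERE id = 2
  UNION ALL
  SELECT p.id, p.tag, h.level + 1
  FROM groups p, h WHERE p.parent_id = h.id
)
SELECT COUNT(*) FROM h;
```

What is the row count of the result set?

10

Base: id=2 (sigma) at level 0.
Iteration 1: rows with parent_id in {2} -> ups (id 4, level 1), beta (id 5, level 1), omega (id 6, level 1).
Iteration 2: rows with parent_id in {4,5,6} -> eps (id 8, level 2), pi (id 9, level 2), lam (id 11, level 2).
Iteration 3: rows with parent_id in {8,9,11} -> chi (id 10, level 3), zeta (id 14, level 3).
Iteration 4: rows with parent_id in {10,14} -> iota (id 12, level 4).
Iteration 5: no rows with parent_id in {12}; recursion stops.
Total rows emitted: 10.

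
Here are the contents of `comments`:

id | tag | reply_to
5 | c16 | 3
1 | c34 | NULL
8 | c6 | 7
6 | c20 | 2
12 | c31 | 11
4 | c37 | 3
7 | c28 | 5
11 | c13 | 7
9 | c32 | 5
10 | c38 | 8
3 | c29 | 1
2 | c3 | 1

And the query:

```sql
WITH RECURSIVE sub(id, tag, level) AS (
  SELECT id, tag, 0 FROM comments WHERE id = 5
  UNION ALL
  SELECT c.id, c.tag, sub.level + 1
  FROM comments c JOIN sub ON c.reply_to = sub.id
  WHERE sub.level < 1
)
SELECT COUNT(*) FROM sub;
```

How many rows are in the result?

3

Base: id=5 (c16) at level 0.
Iteration 1: rows with reply_to in {5} -> c28 (id 7, level 1), c32 (id 9, level 1).
Iteration 2: level < 1 fails for all current rows; recursion stops.
Total rows emitted: 3.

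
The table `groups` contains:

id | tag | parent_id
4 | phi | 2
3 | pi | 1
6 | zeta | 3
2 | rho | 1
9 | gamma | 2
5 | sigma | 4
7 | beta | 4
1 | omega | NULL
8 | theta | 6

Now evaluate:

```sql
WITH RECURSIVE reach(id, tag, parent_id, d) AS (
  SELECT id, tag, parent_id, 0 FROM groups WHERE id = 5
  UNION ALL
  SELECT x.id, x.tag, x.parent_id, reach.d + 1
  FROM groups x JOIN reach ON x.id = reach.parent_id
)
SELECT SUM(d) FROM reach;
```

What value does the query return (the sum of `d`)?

6

Base: id=5 (sigma), parent_id=4, d 0.
Iteration 1: join on id=4 -> phi (id 4, parent_id=2, d 1).
Iteration 2: join on id=2 -> rho (id 2, parent_id=1, d 2).
Iteration 3: join on id=1 -> omega (id 1, parent_id=NULL, d 3).
Iteration 4: parent_id is NULL; no match; recursion stops.
SUM(d) = 0 + 1 + 2 + 3 = 6.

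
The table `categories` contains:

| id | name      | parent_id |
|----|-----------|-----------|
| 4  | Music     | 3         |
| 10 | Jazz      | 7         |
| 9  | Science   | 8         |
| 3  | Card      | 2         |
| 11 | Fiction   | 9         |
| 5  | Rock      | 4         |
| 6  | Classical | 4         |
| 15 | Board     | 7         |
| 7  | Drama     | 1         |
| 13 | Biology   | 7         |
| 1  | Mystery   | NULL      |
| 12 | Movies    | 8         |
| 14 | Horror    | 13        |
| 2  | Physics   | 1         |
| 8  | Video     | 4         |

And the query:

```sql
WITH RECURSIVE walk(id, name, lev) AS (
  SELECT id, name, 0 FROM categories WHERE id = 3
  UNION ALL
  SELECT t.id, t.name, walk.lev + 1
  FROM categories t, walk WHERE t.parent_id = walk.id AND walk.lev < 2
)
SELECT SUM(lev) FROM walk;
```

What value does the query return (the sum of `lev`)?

Base: id=3 (Card) at lev 0.
Iteration 1: rows with parent_id in {3} -> Music (id 4, lev 1).
Iteration 2: rows with parent_id in {4} -> Rock (id 5, lev 2), Classical (id 6, lev 2), Video (id 8, lev 2).
Iteration 3: lev < 2 fails for all current rows; recursion stops.
SUM(lev) = 0 + 1 + 2 + 2 + 2 = 7.

7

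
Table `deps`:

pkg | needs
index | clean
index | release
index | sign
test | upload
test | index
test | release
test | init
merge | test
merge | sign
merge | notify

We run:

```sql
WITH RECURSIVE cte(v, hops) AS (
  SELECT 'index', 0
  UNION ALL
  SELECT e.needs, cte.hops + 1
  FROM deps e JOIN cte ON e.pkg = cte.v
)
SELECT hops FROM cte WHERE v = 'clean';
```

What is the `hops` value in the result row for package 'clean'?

1

Base: (index, hops=0).
Iteration 1: edges from {index} -> (clean, hops=1), (release, hops=1), (sign, hops=1).
Iteration 2: no outgoing edges from {clean,release,sign}; recursion stops.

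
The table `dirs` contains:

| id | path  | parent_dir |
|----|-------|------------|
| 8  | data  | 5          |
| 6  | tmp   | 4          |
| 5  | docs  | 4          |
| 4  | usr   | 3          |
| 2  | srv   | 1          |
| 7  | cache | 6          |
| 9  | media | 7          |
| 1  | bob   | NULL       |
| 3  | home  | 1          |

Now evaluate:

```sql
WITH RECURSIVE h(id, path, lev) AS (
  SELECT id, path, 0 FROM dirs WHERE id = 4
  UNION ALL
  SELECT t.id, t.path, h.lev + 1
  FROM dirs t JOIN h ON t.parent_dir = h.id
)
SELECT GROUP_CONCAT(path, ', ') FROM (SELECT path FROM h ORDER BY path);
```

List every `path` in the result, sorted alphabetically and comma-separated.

Base: id=4 (usr) at lev 0.
Iteration 1: rows with parent_dir in {4} -> docs (id 5, lev 1), tmp (id 6, lev 1).
Iteration 2: rows with parent_dir in {5,6} -> cache (id 7, lev 2), data (id 8, lev 2).
Iteration 3: rows with parent_dir in {7,8} -> media (id 9, lev 3).
Iteration 4: no rows with parent_dir in {9}; recursion stops.

cache, data, docs, media, tmp, usr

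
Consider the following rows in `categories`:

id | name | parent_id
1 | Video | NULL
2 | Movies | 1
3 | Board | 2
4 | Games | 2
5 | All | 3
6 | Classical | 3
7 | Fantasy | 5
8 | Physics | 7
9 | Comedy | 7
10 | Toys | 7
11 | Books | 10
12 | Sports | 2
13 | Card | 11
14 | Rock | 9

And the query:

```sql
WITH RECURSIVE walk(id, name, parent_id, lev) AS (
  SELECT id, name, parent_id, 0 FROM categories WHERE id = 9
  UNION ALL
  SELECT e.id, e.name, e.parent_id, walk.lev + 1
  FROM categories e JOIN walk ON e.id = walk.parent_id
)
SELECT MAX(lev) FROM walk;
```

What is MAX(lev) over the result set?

5

Base: id=9 (Comedy), parent_id=7, lev 0.
Iteration 1: join on id=7 -> Fantasy (id 7, parent_id=5, lev 1).
Iteration 2: join on id=5 -> All (id 5, parent_id=3, lev 2).
Iteration 3: join on id=3 -> Board (id 3, parent_id=2, lev 3).
Iteration 4: join on id=2 -> Movies (id 2, parent_id=1, lev 4).
Iteration 5: join on id=1 -> Video (id 1, parent_id=NULL, lev 5).
Iteration 6: parent_id is NULL; no match; recursion stops.
lev values: 0, 1, 2, 3, 4, 5; the maximum is 5.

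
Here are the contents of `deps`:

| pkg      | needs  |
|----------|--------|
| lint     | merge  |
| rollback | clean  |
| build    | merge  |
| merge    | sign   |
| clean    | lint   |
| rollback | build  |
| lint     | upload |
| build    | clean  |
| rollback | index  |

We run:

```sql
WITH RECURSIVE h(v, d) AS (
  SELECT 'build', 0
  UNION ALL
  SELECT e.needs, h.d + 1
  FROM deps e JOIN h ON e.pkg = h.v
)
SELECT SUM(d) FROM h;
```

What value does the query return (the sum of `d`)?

16

Base: (build, d=0).
Iteration 1: edges from {build} -> (clean, d=1), (merge, d=1).
Iteration 2: edges from {clean,merge} -> (lint, d=2), (sign, d=2).
Iteration 3: edges from {lint,sign} -> (merge, d=3), (upload, d=3).
Iteration 4: edges from {merge,upload} -> (sign, d=4).
Iteration 5: no outgoing edges from {sign}; recursion stops.
SUM(d) = 0 + 1 + 1 + 2 + 2 + 3 + 3 + 4 = 16.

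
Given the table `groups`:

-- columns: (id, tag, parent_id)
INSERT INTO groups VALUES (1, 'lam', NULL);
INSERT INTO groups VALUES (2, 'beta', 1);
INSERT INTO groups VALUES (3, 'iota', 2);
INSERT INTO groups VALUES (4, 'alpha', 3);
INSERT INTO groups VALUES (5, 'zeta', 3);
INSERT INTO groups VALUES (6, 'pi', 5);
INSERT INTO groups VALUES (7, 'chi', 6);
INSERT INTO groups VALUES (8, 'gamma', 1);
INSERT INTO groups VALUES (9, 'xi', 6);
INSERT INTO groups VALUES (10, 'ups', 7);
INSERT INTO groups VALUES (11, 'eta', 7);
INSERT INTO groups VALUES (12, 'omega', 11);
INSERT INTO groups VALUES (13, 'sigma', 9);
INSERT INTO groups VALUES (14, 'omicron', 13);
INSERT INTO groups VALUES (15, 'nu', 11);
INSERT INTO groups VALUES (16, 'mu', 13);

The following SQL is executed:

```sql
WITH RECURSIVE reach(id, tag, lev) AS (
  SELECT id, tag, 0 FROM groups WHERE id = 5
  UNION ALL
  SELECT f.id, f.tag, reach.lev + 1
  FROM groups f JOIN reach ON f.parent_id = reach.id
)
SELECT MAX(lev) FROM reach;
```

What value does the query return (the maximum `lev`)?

4

Base: id=5 (zeta) at lev 0.
Iteration 1: rows with parent_id in {5} -> pi (id 6, lev 1).
Iteration 2: rows with parent_id in {6} -> chi (id 7, lev 2), xi (id 9, lev 2).
Iteration 3: rows with parent_id in {7,9} -> ups (id 10, lev 3), eta (id 11, lev 3), sigma (id 13, lev 3).
Iteration 4: rows with parent_id in {10,11,13} -> omega (id 12, lev 4), omicron (id 14, lev 4), nu (id 15, lev 4), mu (id 16, lev 4).
Iteration 5: no rows with parent_id in {12,14,15,16}; recursion stops.
lev values: 0, 1, 2, 2, 3, 3, 3, 4, 4, 4, 4; the maximum is 4.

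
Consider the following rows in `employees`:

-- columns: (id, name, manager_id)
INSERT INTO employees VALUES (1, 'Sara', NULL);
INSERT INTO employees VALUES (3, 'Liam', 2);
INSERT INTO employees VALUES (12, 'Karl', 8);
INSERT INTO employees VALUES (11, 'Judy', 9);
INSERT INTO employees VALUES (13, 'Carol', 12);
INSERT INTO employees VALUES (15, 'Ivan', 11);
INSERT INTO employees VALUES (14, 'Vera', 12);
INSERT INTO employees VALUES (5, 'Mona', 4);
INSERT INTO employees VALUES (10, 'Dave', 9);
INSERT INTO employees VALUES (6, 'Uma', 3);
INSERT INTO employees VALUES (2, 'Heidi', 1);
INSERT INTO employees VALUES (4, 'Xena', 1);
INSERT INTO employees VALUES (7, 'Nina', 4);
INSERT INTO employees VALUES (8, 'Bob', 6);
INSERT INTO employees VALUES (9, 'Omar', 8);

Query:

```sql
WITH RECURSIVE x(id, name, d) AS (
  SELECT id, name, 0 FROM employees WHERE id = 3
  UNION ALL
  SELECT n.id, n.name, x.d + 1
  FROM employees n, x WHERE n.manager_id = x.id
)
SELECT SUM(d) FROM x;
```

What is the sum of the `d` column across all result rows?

Base: id=3 (Liam) at d 0.
Iteration 1: rows with manager_id in {3} -> Uma (id 6, d 1).
Iteration 2: rows with manager_id in {6} -> Bob (id 8, d 2).
Iteration 3: rows with manager_id in {8} -> Omar (id 9, d 3), Karl (id 12, d 3).
Iteration 4: rows with manager_id in {9,12} -> Dave (id 10, d 4), Judy (id 11, d 4), Carol (id 13, d 4), Vera (id 14, d 4).
Iteration 5: rows with manager_id in {10,11,13,14} -> Ivan (id 15, d 5).
Iteration 6: no rows with manager_id in {15}; recursion stops.
SUM(d) = 0 + 1 + 2 + 3 + 3 + 4 + 4 + 4 + 4 + 5 = 30.

30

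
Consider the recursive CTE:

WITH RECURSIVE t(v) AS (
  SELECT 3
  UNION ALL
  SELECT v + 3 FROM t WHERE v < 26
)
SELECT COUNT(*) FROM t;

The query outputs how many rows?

Base: v=3.
Iteration 1: 3 < 26 holds -> v = 3 + 3 = 6.
Iteration 2: 6 < 26 holds -> v = 6 + 3 = 9.
Iteration 3: 9 < 26 holds -> v = 9 + 3 = 12.
Iteration 4: 12 < 26 holds -> v = 12 + 3 = 15.
Iteration 5: 15 < 26 holds -> v = 15 + 3 = 18.
Iteration 6: 18 < 26 holds -> v = 18 + 3 = 21.
Iteration 7: 21 < 26 holds -> v = 21 + 3 = 24.
Iteration 8: 24 < 26 holds -> v = 24 + 3 = 27.
Iteration 9: 27 < 26 fails; recursion stops.
Total rows emitted: 9.

9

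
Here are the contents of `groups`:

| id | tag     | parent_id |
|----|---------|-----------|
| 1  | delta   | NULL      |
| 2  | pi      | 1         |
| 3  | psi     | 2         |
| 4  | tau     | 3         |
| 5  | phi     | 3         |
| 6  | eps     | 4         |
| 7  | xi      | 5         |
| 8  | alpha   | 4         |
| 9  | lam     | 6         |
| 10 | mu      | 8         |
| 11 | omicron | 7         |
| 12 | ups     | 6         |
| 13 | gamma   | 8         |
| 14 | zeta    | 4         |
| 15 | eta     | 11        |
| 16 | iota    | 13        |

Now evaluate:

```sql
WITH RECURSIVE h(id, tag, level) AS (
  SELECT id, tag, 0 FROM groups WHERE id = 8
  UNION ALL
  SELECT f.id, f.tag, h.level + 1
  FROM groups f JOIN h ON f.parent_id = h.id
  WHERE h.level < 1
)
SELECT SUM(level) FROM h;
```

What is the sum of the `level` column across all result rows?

2

Base: id=8 (alpha) at level 0.
Iteration 1: rows with parent_id in {8} -> mu (id 10, level 1), gamma (id 13, level 1).
Iteration 2: level < 1 fails for all current rows; recursion stops.
SUM(level) = 0 + 1 + 1 = 2.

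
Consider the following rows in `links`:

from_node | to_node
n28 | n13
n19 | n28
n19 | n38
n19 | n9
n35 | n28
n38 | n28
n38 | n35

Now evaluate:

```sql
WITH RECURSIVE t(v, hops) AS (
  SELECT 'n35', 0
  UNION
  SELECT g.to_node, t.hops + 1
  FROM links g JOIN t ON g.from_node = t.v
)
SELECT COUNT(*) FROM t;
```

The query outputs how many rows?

Base: (n35, hops=0).
Iteration 1: edges from {n35} -> (n28, hops=1).
Iteration 2: edges from {n28} -> (n13, hops=2).
Iteration 3: no outgoing edges from {n13}; recursion stops.
Total rows emitted: 3.

3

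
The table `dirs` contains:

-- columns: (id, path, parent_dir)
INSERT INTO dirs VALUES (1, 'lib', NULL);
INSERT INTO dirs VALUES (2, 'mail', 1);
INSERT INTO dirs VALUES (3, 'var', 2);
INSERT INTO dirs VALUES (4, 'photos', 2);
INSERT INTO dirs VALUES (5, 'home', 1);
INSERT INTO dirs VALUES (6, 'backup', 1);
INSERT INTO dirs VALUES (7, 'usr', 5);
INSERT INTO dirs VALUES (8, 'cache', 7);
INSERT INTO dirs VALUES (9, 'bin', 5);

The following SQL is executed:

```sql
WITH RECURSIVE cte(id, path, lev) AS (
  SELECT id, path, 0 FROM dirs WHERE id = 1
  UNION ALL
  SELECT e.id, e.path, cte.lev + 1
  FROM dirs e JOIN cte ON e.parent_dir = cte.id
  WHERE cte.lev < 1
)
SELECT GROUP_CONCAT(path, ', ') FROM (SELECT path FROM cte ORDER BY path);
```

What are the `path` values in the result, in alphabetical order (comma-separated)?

Base: id=1 (lib) at lev 0.
Iteration 1: rows with parent_dir in {1} -> mail (id 2, lev 1), home (id 5, lev 1), backup (id 6, lev 1).
Iteration 2: lev < 1 fails for all current rows; recursion stops.

backup, home, lib, mail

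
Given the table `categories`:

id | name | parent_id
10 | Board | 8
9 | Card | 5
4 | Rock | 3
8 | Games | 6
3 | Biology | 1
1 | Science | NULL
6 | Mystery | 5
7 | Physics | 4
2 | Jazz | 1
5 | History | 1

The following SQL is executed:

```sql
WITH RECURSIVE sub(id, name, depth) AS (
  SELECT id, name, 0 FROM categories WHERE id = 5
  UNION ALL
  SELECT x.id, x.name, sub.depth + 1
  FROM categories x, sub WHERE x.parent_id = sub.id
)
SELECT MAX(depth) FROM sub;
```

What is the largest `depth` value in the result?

Base: id=5 (History) at depth 0.
Iteration 1: rows with parent_id in {5} -> Mystery (id 6, depth 1), Card (id 9, depth 1).
Iteration 2: rows with parent_id in {6,9} -> Games (id 8, depth 2).
Iteration 3: rows with parent_id in {8} -> Board (id 10, depth 3).
Iteration 4: no rows with parent_id in {10}; recursion stops.
depth values: 0, 1, 1, 2, 3; the maximum is 3.

3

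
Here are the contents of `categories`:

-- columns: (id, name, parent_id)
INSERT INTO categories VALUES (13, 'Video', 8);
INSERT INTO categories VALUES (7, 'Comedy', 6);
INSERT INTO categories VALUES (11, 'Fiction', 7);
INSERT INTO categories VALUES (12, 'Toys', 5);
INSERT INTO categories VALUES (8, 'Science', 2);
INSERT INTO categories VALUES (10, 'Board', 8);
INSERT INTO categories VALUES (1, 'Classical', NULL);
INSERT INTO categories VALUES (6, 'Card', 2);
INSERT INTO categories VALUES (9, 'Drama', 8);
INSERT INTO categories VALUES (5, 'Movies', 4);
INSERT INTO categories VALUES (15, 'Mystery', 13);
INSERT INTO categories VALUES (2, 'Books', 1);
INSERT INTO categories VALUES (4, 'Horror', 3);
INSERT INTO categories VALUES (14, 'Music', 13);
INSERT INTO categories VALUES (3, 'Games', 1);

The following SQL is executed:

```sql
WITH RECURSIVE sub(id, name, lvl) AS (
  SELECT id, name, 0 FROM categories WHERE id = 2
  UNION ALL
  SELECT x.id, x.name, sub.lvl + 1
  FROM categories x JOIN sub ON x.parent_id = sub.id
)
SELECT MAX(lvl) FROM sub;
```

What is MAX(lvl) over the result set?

3

Base: id=2 (Books) at lvl 0.
Iteration 1: rows with parent_id in {2} -> Card (id 6, lvl 1), Science (id 8, lvl 1).
Iteration 2: rows with parent_id in {6,8} -> Comedy (id 7, lvl 2), Drama (id 9, lvl 2), Board (id 10, lvl 2), Video (id 13, lvl 2).
Iteration 3: rows with parent_id in {7,9,10,13} -> Fiction (id 11, lvl 3), Music (id 14, lvl 3), Mystery (id 15, lvl 3).
Iteration 4: no rows with parent_id in {11,14,15}; recursion stops.
lvl values: 0, 1, 1, 2, 2, 2, 2, 3, 3, 3; the maximum is 3.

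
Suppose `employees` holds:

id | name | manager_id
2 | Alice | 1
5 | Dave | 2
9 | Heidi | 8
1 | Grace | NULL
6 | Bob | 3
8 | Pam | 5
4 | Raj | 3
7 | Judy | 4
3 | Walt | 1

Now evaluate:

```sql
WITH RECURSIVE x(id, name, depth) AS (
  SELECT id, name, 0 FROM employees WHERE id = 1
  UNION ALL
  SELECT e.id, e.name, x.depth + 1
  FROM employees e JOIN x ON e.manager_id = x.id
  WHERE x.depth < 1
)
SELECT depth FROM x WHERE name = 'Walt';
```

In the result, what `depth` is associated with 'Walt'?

Base: id=1 (Grace) at depth 0.
Iteration 1: rows with manager_id in {1} -> Alice (id 2, depth 1), Walt (id 3, depth 1).
Iteration 2: depth < 1 fails for all current rows; recursion stops.

1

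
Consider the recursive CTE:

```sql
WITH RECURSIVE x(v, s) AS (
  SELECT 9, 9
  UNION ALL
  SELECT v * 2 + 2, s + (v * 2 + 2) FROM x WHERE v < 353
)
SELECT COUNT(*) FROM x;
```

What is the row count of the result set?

Base: v=9, s=9.
Iteration 1: 9 < 353 holds -> v = 9 * 2 + 2 = 20, s = 9 + 20 = 29.
Iteration 2: 20 < 353 holds -> v = 20 * 2 + 2 = 42, s = 29 + 42 = 71.
Iteration 3: 42 < 353 holds -> v = 42 * 2 + 2 = 86, s = 71 + 86 = 157.
Iteration 4: 86 < 353 holds -> v = 86 * 2 + 2 = 174, s = 157 + 174 = 331.
Iteration 5: 174 < 353 holds -> v = 174 * 2 + 2 = 350, s = 331 + 350 = 681.
Iteration 6: 350 < 353 holds -> v = 350 * 2 + 2 = 702, s = 681 + 702 = 1383.
Iteration 7: 702 < 353 fails; recursion stops.
Total rows emitted: 7.

7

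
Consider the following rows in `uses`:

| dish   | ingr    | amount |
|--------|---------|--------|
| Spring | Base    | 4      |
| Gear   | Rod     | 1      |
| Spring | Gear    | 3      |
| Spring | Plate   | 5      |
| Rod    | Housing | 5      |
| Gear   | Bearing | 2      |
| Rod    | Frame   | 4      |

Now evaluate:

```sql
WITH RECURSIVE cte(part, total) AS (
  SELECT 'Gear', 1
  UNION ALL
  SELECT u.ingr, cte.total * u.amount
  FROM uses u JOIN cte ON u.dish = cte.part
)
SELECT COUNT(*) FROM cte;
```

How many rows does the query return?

5

Base: (Gear, total=1).
Iteration 1: components of {Gear} -> Bearing = 1*2 = 2, Rod = 1*1 = 1.
Iteration 2: components of {Bearing,Rod} -> Frame = 1*4 = 4, Housing = 1*5 = 5.
Iteration 3: no further components; recursion stops.
Total rows emitted: 5.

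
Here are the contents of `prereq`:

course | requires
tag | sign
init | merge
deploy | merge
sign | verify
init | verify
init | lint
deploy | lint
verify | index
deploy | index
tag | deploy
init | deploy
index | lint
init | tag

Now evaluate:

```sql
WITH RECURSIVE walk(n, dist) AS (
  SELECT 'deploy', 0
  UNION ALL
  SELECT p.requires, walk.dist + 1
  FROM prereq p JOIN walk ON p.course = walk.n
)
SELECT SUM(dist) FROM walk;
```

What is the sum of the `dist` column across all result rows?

Base: (deploy, dist=0).
Iteration 1: edges from {deploy} -> (index, dist=1), (lint, dist=1), (merge, dist=1).
Iteration 2: edges from {index,lint,merge} -> (lint, dist=2).
Iteration 3: no outgoing edges from {lint}; recursion stops.
SUM(dist) = 0 + 1 + 1 + 1 + 2 = 5.

5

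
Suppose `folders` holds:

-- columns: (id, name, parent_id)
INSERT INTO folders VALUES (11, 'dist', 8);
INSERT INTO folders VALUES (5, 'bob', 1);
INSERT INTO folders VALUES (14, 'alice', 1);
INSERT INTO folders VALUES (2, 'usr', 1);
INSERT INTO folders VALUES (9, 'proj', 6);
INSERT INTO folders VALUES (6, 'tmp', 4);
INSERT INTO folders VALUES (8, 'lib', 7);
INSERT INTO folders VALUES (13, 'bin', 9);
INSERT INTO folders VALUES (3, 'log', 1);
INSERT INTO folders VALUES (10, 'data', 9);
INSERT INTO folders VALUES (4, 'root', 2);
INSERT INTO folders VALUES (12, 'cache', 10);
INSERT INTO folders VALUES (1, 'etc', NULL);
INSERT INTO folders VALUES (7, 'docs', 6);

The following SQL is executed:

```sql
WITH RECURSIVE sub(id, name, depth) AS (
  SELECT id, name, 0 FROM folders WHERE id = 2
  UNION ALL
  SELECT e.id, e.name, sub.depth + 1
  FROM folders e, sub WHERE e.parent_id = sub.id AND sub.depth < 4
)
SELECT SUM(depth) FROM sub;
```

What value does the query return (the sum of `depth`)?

Base: id=2 (usr) at depth 0.
Iteration 1: rows with parent_id in {2} -> root (id 4, depth 1).
Iteration 2: rows with parent_id in {4} -> tmp (id 6, depth 2).
Iteration 3: rows with parent_id in {6} -> docs (id 7, depth 3), proj (id 9, depth 3).
Iteration 4: rows with parent_id in {7,9} -> lib (id 8, depth 4), data (id 10, depth 4), bin (id 13, depth 4).
Iteration 5: depth < 4 fails for all current rows; recursion stops.
SUM(depth) = 0 + 1 + 2 + 3 + 3 + 4 + 4 + 4 = 21.

21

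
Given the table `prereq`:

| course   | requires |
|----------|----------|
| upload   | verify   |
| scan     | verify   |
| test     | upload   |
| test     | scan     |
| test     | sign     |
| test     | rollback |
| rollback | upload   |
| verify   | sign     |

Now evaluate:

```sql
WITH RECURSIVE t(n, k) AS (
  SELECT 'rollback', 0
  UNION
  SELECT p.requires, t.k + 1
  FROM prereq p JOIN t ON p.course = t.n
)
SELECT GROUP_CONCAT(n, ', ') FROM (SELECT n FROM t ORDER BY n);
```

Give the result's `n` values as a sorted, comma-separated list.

Base: (rollback, k=0).
Iteration 1: edges from {rollback} -> (upload, k=1).
Iteration 2: edges from {upload} -> (verify, k=2).
Iteration 3: edges from {verify} -> (sign, k=3).
Iteration 4: no outgoing edges from {sign}; recursion stops.

rollback, sign, upload, verify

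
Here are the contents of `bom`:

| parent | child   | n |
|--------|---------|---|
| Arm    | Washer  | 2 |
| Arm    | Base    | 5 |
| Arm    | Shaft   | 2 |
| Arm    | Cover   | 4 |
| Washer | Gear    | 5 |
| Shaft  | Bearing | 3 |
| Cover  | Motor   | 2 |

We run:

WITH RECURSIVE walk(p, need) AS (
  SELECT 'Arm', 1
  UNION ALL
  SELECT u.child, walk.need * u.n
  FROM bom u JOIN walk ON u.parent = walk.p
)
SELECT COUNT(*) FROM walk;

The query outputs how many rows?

Base: (Arm, need=1).
Iteration 1: components of {Arm} -> Base = 1*5 = 5, Cover = 1*4 = 4, Shaft = 1*2 = 2, Washer = 1*2 = 2.
Iteration 2: components of {Base,Cover,Shaft,Washer} -> Bearing = 2*3 = 6, Gear = 2*5 = 10, Motor = 4*2 = 8.
Iteration 3: no further components; recursion stops.
Total rows emitted: 8.

8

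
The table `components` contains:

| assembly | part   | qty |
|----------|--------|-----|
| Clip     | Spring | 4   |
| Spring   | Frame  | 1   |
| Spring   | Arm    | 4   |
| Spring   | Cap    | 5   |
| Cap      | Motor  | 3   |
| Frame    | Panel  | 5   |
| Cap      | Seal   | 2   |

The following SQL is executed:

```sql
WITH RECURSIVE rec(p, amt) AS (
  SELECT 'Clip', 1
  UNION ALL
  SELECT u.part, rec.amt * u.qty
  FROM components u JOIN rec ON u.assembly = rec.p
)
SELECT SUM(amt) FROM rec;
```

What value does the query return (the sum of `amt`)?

165

Base: (Clip, amt=1).
Iteration 1: components of {Clip} -> Spring = 1*4 = 4.
Iteration 2: components of {Spring} -> Arm = 4*4 = 16, Cap = 4*5 = 20, Frame = 4*1 = 4.
Iteration 3: components of {Arm,Cap,Frame} -> Motor = 20*3 = 60, Panel = 4*5 = 20, Seal = 20*2 = 40.
Iteration 4: no further components; recursion stops.
SUM(amt) = 1 + 4 + 4 + 16 + 20 + 20 + 60 + 40 = 165.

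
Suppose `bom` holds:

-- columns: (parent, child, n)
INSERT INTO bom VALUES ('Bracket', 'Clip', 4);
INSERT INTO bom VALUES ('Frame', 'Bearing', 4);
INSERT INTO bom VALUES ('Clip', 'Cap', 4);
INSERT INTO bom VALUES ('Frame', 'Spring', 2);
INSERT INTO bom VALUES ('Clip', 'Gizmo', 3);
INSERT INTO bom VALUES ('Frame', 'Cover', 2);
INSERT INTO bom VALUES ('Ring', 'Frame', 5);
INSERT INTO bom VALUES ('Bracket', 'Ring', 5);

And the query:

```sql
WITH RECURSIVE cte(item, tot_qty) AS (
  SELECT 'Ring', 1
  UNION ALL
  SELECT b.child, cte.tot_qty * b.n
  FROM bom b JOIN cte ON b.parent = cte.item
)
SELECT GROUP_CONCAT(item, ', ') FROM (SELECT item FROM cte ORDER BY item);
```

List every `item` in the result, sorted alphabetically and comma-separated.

Bearing, Cover, Frame, Ring, Spring

Base: (Ring, tot_qty=1).
Iteration 1: components of {Ring} -> Frame = 1*5 = 5.
Iteration 2: components of {Frame} -> Bearing = 5*4 = 20, Cover = 5*2 = 10, Spring = 5*2 = 10.
Iteration 3: no further components; recursion stops.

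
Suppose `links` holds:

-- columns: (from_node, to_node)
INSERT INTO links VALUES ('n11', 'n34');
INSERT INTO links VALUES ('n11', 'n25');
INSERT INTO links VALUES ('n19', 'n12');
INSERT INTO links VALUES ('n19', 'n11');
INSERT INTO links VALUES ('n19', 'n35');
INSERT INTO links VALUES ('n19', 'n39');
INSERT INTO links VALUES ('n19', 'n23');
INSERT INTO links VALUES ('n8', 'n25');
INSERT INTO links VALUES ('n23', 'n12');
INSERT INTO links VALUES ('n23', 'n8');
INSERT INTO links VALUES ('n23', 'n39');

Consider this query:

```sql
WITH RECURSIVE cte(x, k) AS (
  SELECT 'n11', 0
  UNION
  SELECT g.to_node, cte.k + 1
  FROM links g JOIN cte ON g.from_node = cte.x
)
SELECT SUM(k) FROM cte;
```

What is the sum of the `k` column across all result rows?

2

Base: (n11, k=0).
Iteration 1: edges from {n11} -> (n25, k=1), (n34, k=1).
Iteration 2: no outgoing edges from {n25,n34}; recursion stops.
SUM(k) = 0 + 1 + 1 = 2.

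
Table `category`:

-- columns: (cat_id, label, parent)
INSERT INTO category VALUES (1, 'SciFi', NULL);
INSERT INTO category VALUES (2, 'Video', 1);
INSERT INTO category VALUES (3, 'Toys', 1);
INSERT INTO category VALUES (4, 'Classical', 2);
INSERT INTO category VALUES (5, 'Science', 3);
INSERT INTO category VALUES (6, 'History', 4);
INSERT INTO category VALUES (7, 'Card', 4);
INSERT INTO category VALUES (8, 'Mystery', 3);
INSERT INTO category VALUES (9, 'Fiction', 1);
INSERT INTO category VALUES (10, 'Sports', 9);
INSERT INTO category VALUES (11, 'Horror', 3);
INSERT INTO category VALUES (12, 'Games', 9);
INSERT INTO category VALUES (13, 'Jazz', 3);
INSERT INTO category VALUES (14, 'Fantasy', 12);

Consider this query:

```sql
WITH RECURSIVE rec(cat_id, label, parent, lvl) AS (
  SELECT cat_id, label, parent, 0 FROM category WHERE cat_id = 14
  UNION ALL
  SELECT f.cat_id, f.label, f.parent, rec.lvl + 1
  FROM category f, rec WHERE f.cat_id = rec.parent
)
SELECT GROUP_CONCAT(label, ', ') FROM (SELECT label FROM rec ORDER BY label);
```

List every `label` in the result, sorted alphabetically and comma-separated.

Base: cat_id=14 (Fantasy), parent=12, lvl 0.
Iteration 1: join on cat_id=12 -> Games (id 12, parent=9, lvl 1).
Iteration 2: join on cat_id=9 -> Fiction (id 9, parent=1, lvl 2).
Iteration 3: join on cat_id=1 -> SciFi (id 1, parent=NULL, lvl 3).
Iteration 4: parent is NULL; no match; recursion stops.

Fantasy, Fiction, Games, SciFi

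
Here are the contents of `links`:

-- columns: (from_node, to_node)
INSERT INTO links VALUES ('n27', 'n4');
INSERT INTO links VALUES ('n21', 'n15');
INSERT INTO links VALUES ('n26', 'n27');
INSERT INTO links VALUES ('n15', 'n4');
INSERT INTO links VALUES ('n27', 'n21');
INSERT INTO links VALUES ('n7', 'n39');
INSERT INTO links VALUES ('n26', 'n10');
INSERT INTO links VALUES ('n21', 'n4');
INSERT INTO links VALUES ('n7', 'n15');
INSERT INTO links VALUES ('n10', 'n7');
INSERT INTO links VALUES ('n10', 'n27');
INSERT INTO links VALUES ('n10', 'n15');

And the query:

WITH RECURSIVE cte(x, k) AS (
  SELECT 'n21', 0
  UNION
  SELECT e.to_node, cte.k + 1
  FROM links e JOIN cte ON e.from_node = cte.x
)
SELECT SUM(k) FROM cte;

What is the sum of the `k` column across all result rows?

Base: (n21, k=0).
Iteration 1: edges from {n21} -> (n15, k=1), (n4, k=1).
Iteration 2: edges from {n15,n4} -> (n4, k=2).
Iteration 3: no outgoing edges from {n4}; recursion stops.
SUM(k) = 0 + 1 + 1 + 2 = 4.

4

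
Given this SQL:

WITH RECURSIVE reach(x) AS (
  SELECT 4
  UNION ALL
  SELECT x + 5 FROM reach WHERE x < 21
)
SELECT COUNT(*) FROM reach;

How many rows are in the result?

Base: x=4.
Iteration 1: 4 < 21 holds -> x = 4 + 5 = 9.
Iteration 2: 9 < 21 holds -> x = 9 + 5 = 14.
Iteration 3: 14 < 21 holds -> x = 14 + 5 = 19.
Iteration 4: 19 < 21 holds -> x = 19 + 5 = 24.
Iteration 5: 24 < 21 fails; recursion stops.
Total rows emitted: 5.

5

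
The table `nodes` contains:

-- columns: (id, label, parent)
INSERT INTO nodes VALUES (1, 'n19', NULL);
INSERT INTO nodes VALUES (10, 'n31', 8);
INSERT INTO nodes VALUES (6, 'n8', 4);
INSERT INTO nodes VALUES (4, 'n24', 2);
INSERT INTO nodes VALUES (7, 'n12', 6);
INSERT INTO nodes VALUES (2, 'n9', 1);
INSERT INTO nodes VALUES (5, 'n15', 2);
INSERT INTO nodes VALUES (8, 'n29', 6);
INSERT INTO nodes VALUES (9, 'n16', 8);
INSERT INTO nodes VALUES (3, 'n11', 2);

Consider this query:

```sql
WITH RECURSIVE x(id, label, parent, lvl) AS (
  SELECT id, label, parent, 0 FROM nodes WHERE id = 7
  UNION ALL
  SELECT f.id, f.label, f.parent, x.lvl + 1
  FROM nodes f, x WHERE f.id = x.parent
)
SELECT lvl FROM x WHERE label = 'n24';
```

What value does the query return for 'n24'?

2

Base: id=7 (n12), parent=6, lvl 0.
Iteration 1: join on id=6 -> n8 (id 6, parent=4, lvl 1).
Iteration 2: join on id=4 -> n24 (id 4, parent=2, lvl 2).
Iteration 3: join on id=2 -> n9 (id 2, parent=1, lvl 3).
Iteration 4: join on id=1 -> n19 (id 1, parent=NULL, lvl 4).
Iteration 5: parent is NULL; no match; recursion stops.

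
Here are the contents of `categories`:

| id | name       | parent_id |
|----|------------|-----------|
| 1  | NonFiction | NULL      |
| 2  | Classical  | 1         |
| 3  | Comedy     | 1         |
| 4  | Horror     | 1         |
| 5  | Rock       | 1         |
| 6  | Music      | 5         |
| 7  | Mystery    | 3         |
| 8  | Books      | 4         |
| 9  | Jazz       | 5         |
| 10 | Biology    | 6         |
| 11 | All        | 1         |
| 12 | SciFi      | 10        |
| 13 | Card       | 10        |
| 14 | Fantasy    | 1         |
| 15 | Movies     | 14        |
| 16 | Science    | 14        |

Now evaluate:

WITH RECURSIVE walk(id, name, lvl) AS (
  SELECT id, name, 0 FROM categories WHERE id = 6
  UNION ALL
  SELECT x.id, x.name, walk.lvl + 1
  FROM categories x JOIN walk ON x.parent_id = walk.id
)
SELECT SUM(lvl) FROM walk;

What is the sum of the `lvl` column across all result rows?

5

Base: id=6 (Music) at lvl 0.
Iteration 1: rows with parent_id in {6} -> Biology (id 10, lvl 1).
Iteration 2: rows with parent_id in {10} -> SciFi (id 12, lvl 2), Card (id 13, lvl 2).
Iteration 3: no rows with parent_id in {12,13}; recursion stops.
SUM(lvl) = 0 + 1 + 2 + 2 = 5.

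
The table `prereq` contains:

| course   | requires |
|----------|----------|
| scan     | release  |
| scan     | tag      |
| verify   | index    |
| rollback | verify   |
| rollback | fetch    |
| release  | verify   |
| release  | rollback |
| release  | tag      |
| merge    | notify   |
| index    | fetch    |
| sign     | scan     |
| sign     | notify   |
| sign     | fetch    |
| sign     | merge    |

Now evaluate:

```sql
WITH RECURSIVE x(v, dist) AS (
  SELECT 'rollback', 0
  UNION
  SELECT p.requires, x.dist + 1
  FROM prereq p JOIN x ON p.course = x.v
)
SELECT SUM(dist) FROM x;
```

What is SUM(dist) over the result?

7

Base: (rollback, dist=0).
Iteration 1: edges from {rollback} -> (fetch, dist=1), (verify, dist=1).
Iteration 2: edges from {fetch,verify} -> (index, dist=2).
Iteration 3: edges from {index} -> (fetch, dist=3).
Iteration 4: no outgoing edges from {fetch}; recursion stops.
SUM(dist) = 0 + 1 + 1 + 2 + 3 = 7.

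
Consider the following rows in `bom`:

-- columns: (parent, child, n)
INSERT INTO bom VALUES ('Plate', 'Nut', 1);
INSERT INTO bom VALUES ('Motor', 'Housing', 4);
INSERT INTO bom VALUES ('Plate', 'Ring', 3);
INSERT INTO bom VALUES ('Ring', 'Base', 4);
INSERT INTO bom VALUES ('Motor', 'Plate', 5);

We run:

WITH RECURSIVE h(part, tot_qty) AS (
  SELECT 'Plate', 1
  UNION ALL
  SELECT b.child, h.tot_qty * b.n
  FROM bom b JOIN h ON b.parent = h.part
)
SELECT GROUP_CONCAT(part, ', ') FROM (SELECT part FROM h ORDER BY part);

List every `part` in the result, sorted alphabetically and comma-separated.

Base: (Plate, tot_qty=1).
Iteration 1: components of {Plate} -> Nut = 1*1 = 1, Ring = 1*3 = 3.
Iteration 2: components of {Nut,Ring} -> Base = 3*4 = 12.
Iteration 3: no further components; recursion stops.

Base, Nut, Plate, Ring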